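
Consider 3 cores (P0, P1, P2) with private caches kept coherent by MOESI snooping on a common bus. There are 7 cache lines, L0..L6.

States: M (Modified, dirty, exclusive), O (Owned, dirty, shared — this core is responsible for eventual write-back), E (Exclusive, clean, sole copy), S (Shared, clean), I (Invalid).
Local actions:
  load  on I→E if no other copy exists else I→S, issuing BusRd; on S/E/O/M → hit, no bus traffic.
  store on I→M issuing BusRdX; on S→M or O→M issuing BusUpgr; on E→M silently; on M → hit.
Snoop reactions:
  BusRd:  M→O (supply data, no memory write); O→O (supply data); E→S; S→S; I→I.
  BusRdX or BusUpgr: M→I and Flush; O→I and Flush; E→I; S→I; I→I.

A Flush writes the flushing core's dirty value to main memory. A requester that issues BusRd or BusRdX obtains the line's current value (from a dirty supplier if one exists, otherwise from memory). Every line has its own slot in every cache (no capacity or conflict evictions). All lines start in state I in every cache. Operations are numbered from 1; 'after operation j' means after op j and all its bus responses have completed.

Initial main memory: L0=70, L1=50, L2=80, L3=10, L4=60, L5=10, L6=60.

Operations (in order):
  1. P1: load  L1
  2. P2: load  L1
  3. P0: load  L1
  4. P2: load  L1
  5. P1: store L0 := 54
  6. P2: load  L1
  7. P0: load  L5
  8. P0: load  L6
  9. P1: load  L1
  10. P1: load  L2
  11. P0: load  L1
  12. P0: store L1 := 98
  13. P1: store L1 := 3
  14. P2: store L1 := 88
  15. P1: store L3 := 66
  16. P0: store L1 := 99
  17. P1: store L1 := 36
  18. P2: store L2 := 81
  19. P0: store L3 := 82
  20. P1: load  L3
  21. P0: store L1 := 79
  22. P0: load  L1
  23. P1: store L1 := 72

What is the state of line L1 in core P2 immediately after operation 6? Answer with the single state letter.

  op1 P1: load  L1 → I/E/I on L1; bus BusRd; mem=50
  op2 P2: load  L1 → I/S/S on L1; bus BusRd; mem=50
  op3 P0: load  L1 → S/S/S on L1; bus BusRd; mem=50
  op4 P2: load  L1 → S/S/S on L1; bus (none); mem=50
  op5 P1: store L0 := 54 → I/M/I on L0; bus BusRdX; mem=70
  op6 P2: load  L1 → S/S/S on L1; bus (none); mem=50
  op7 P0: load  L5 → E/I/I on L5; bus BusRd; mem=10
  op8 P0: load  L6 → E/I/I on L6; bus BusRd; mem=60
  op9 P1: load  L1 → S/S/S on L1; bus (none); mem=50
  op10 P1: load  L2 → I/E/I on L2; bus BusRd; mem=80
  op11 P0: load  L1 → S/S/S on L1; bus (none); mem=50
  op12 P0: store L1 := 98 → M/I/I on L1; bus BusUpgr; mem=50
  op13 P1: store L1 := 3 → I/M/I on L1; bus BusRdX Flush; mem=98
  op14 P2: store L1 := 88 → I/I/M on L1; bus BusRdX Flush; mem=3
  op15 P1: store L3 := 66 → I/M/I on L3; bus BusRdX; mem=10
  op16 P0: store L1 := 99 → M/I/I on L1; bus BusRdX Flush; mem=88
  op17 P1: store L1 := 36 → I/M/I on L1; bus BusRdX Flush; mem=99
  op18 P2: store L2 := 81 → I/I/M on L2; bus BusRdX; mem=80
  op19 P0: store L3 := 82 → M/I/I on L3; bus BusRdX Flush; mem=66
  op20 P1: load  L3 → O/S/I on L3; bus BusRd; mem=66
  op21 P0: store L1 := 79 → M/I/I on L1; bus BusRdX Flush; mem=36
  op22 P0: load  L1 → M/I/I on L1; bus (none); mem=36
  op23 P1: store L1 := 72 → I/M/I on L1; bus BusRdX Flush; mem=79

state = S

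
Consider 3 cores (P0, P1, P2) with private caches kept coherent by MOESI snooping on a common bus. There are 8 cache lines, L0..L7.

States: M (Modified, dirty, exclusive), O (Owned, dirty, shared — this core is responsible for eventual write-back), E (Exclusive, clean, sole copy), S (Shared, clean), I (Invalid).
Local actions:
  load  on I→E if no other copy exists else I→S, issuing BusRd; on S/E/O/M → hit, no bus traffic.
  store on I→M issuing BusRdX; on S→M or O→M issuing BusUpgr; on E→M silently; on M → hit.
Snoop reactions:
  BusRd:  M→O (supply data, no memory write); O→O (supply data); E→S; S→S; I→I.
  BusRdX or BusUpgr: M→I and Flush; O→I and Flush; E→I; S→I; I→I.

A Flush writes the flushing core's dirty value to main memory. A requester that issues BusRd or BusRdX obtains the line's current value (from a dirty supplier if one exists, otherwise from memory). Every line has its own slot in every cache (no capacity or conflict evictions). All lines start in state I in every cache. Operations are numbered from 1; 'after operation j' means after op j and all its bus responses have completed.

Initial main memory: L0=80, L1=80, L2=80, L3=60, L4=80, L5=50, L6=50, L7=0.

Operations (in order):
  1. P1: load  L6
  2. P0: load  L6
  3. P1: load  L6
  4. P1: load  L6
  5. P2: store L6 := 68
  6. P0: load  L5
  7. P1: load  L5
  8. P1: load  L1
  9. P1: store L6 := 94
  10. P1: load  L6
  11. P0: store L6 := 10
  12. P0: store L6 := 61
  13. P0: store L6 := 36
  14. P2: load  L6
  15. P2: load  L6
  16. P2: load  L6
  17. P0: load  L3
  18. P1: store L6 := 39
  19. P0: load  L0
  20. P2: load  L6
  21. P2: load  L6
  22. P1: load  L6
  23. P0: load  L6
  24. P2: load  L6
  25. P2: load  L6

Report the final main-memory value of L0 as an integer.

  op1 P1: load  L6 → I/E/I on L6; bus BusRd; mem=50
  op2 P0: load  L6 → S/S/I on L6; bus BusRd; mem=50
  op3 P1: load  L6 → S/S/I on L6; bus (none); mem=50
  op4 P1: load  L6 → S/S/I on L6; bus (none); mem=50
  op5 P2: store L6 := 68 → I/I/M on L6; bus BusRdX; mem=50
  op6 P0: load  L5 → E/I/I on L5; bus BusRd; mem=50
  op7 P1: load  L5 → S/S/I on L5; bus BusRd; mem=50
  op8 P1: load  L1 → I/E/I on L1; bus BusRd; mem=80
  op9 P1: store L6 := 94 → I/M/I on L6; bus BusRdX Flush; mem=68
  op10 P1: load  L6 → I/M/I on L6; bus (none); mem=68
  op11 P0: store L6 := 10 → M/I/I on L6; bus BusRdX Flush; mem=94
  op12 P0: store L6 := 61 → M/I/I on L6; bus (none); mem=94
  op13 P0: store L6 := 36 → M/I/I on L6; bus (none); mem=94
  op14 P2: load  L6 → O/I/S on L6; bus BusRd; mem=94
  op15 P2: load  L6 → O/I/S on L6; bus (none); mem=94
  op16 P2: load  L6 → O/I/S on L6; bus (none); mem=94
  op17 P0: load  L3 → E/I/I on L3; bus BusRd; mem=60
  op18 P1: store L6 := 39 → I/M/I on L6; bus BusRdX Flush; mem=36
  op19 P0: load  L0 → E/I/I on L0; bus BusRd; mem=80
  op20 P2: load  L6 → I/O/S on L6; bus BusRd; mem=36
  op21 P2: load  L6 → I/O/S on L6; bus (none); mem=36
  op22 P1: load  L6 → I/O/S on L6; bus (none); mem=36
  op23 P0: load  L6 → S/O/S on L6; bus BusRd; mem=36
  op24 P2: load  L6 → S/O/S on L6; bus (none); mem=36
  op25 P2: load  L6 → S/O/S on L6; bus (none); mem=36

memory[L0] = 80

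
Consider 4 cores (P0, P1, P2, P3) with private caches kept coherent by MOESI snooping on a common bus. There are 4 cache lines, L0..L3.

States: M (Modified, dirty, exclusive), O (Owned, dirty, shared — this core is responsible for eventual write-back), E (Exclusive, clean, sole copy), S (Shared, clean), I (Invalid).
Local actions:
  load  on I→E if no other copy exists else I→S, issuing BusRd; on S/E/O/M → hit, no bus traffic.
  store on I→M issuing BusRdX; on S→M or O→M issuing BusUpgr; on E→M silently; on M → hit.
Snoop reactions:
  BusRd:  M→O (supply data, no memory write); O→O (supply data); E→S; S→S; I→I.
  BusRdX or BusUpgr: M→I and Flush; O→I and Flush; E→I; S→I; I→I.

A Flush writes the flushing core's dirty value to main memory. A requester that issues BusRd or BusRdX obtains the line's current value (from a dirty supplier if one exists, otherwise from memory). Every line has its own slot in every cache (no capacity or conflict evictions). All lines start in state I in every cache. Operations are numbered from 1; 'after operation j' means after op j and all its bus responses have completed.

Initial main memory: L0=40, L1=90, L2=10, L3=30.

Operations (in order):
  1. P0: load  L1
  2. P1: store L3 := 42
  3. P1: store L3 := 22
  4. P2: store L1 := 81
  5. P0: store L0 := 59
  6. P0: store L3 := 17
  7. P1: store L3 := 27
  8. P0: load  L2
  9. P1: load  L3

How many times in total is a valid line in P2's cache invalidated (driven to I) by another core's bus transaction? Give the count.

invalidations = 0

[1] P0: load  L1 | P0:E(90), P1:I, P2:I, P3:I | bus: BusRd
[2] P1: store L3 := 42 | P0:I, P1:M(42), P2:I, P3:I | bus: BusRdX
[3] P1: store L3 := 22 | P0:I, P1:M(22), P2:I, P3:I | bus: none
[4] P2: store L1 := 81 | P0:I, P1:I, P2:M(81), P3:I | bus: BusRdX
[5] P0: store L0 := 59 | P0:M(59), P1:I, P2:I, P3:I | bus: BusRdX
[6] P0: store L3 := 17 | P0:M(17), P1:I, P2:I, P3:I | bus: BusRdX,Flush
[7] P1: store L3 := 27 | P0:I, P1:M(27), P2:I, P3:I | bus: BusRdX,Flush
[8] P0: load  L2 | P0:E(10), P1:I, P2:I, P3:I | bus: BusRd
[9] P1: load  L3 | P0:I, P1:M(27), P2:I, P3:I | bus: none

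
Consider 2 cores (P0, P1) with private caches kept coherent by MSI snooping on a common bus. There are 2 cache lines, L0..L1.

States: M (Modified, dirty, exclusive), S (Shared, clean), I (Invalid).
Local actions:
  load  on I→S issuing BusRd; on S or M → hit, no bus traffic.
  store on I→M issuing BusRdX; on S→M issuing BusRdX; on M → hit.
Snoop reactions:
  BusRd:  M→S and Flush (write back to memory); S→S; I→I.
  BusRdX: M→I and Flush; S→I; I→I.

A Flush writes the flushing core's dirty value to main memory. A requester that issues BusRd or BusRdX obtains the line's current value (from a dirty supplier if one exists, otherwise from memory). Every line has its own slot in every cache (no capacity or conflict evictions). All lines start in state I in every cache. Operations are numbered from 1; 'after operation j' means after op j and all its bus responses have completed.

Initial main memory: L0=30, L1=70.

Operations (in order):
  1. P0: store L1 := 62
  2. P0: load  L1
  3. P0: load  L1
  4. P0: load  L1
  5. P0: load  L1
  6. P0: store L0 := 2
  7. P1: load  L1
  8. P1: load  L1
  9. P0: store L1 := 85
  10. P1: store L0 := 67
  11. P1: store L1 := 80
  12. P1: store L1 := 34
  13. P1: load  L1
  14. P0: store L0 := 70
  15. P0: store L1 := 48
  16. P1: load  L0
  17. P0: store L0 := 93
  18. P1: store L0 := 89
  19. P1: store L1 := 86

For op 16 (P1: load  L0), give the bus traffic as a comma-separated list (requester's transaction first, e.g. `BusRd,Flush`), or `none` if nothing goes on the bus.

bus = BusRd,Flush

  op1 P0: store L1 := 62 → M/I on L1; bus BusRdX; mem=70
  op2 P0: load  L1 → M/I on L1; bus (none); mem=70
  op3 P0: load  L1 → M/I on L1; bus (none); mem=70
  op4 P0: load  L1 → M/I on L1; bus (none); mem=70
  op5 P0: load  L1 → M/I on L1; bus (none); mem=70
  op6 P0: store L0 := 2 → M/I on L0; bus BusRdX; mem=30
  op7 P1: load  L1 → S/S on L1; bus BusRd Flush; mem=62
  op8 P1: load  L1 → S/S on L1; bus (none); mem=62
  op9 P0: store L1 := 85 → M/I on L1; bus BusRdX; mem=62
  op10 P1: store L0 := 67 → I/M on L0; bus BusRdX Flush; mem=2
  op11 P1: store L1 := 80 → I/M on L1; bus BusRdX Flush; mem=85
  op12 P1: store L1 := 34 → I/M on L1; bus (none); mem=85
  op13 P1: load  L1 → I/M on L1; bus (none); mem=85
  op14 P0: store L0 := 70 → M/I on L0; bus BusRdX Flush; mem=67
  op15 P0: store L1 := 48 → M/I on L1; bus BusRdX Flush; mem=34
  op16 P1: load  L0 → S/S on L0; bus BusRd Flush; mem=70
  op17 P0: store L0 := 93 → M/I on L0; bus BusRdX; mem=70
  op18 P1: store L0 := 89 → I/M on L0; bus BusRdX Flush; mem=93
  op19 P1: store L1 := 86 → I/M on L1; bus BusRdX Flush; mem=48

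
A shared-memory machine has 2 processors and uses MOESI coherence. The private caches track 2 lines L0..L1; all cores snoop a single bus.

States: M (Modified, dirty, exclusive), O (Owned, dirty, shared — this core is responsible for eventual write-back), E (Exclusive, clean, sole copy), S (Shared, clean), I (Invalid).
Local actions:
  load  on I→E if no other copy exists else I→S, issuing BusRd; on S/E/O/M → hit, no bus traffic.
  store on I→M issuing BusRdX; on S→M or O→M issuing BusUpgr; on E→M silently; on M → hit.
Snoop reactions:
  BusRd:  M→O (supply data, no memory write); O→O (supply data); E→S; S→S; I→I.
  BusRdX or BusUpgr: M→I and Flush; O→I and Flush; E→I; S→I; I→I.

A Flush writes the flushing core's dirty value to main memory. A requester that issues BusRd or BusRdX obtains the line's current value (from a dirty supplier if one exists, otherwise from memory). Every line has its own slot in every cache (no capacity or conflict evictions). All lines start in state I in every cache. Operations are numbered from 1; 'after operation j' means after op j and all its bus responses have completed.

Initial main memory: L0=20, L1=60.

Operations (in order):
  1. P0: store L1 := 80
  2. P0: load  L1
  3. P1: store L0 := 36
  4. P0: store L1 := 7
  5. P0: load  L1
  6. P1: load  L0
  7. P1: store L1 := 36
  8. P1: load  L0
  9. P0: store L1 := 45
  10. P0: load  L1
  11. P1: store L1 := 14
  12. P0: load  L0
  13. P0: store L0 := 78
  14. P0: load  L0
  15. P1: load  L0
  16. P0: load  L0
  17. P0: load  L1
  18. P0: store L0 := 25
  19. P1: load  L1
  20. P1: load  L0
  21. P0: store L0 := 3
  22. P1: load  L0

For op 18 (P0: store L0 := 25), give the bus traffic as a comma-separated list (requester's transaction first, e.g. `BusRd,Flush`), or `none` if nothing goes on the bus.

  op1 P0: store L1 := 80 → M/I on L1; bus BusRdX; mem=60
  op2 P0: load  L1 → M/I on L1; bus (none); mem=60
  op3 P1: store L0 := 36 → I/M on L0; bus BusRdX; mem=20
  op4 P0: store L1 := 7 → M/I on L1; bus (none); mem=60
  op5 P0: load  L1 → M/I on L1; bus (none); mem=60
  op6 P1: load  L0 → I/M on L0; bus (none); mem=20
  op7 P1: store L1 := 36 → I/M on L1; bus BusRdX Flush; mem=7
  op8 P1: load  L0 → I/M on L0; bus (none); mem=20
  op9 P0: store L1 := 45 → M/I on L1; bus BusRdX Flush; mem=36
  op10 P0: load  L1 → M/I on L1; bus (none); mem=36
  op11 P1: store L1 := 14 → I/M on L1; bus BusRdX Flush; mem=45
  op12 P0: load  L0 → S/O on L0; bus BusRd; mem=20
  op13 P0: store L0 := 78 → M/I on L0; bus BusUpgr Flush; mem=36
  op14 P0: load  L0 → M/I on L0; bus (none); mem=36
  op15 P1: load  L0 → O/S on L0; bus BusRd; mem=36
  op16 P0: load  L0 → O/S on L0; bus (none); mem=36
  op17 P0: load  L1 → S/O on L1; bus BusRd; mem=45
  op18 P0: store L0 := 25 → M/I on L0; bus BusUpgr; mem=36
  op19 P1: load  L1 → S/O on L1; bus (none); mem=45
  op20 P1: load  L0 → O/S on L0; bus BusRd; mem=36
  op21 P0: store L0 := 3 → M/I on L0; bus BusUpgr; mem=36
  op22 P1: load  L0 → O/S on L0; bus BusRd; mem=36

bus = BusUpgr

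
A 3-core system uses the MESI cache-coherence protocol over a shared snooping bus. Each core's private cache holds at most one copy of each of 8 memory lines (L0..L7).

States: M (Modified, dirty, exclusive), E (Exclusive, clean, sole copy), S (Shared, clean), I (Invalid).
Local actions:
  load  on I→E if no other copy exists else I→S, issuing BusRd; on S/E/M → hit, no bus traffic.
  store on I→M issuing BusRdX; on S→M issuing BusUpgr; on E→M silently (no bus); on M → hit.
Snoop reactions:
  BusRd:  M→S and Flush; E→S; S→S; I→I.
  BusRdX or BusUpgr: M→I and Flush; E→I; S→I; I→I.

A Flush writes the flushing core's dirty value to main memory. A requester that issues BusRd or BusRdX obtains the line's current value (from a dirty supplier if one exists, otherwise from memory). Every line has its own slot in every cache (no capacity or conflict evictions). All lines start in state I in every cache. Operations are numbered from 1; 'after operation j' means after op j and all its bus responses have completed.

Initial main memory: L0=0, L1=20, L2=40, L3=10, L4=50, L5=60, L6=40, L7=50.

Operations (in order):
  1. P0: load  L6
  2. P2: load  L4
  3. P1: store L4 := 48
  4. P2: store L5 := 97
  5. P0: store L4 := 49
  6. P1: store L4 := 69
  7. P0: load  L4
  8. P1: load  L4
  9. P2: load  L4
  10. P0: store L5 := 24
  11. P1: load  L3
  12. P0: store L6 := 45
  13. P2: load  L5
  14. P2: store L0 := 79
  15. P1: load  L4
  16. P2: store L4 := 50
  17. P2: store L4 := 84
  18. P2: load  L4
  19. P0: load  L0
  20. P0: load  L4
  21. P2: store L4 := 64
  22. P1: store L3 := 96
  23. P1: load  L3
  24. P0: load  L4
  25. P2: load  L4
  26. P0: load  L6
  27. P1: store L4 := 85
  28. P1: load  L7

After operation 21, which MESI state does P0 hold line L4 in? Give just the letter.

state = I

[1] P0: load  L6 | P0:E(40), P1:I, P2:I | bus: BusRd
[2] P2: load  L4 | P0:I, P1:I, P2:E(50) | bus: BusRd
[3] P1: store L4 := 48 | P0:I, P1:M(48), P2:I | bus: BusRdX
[4] P2: store L5 := 97 | P0:I, P1:I, P2:M(97) | bus: BusRdX
[5] P0: store L4 := 49 | P0:M(49), P1:I, P2:I | bus: BusRdX,Flush
[6] P1: store L4 := 69 | P0:I, P1:M(69), P2:I | bus: BusRdX,Flush
[7] P0: load  L4 | P0:S(69), P1:S(69), P2:I | bus: BusRd,Flush
[8] P1: load  L4 | P0:S(69), P1:S(69), P2:I | bus: none
[9] P2: load  L4 | P0:S(69), P1:S(69), P2:S(69) | bus: BusRd
[10] P0: store L5 := 24 | P0:M(24), P1:I, P2:I | bus: BusRdX,Flush
[11] P1: load  L3 | P0:I, P1:E(10), P2:I | bus: BusRd
[12] P0: store L6 := 45 | P0:M(45), P1:I, P2:I | bus: none
[13] P2: load  L5 | P0:S(24), P1:I, P2:S(24) | bus: BusRd,Flush
[14] P2: store L0 := 79 | P0:I, P1:I, P2:M(79) | bus: BusRdX
[15] P1: load  L4 | P0:S(69), P1:S(69), P2:S(69) | bus: none
[16] P2: store L4 := 50 | P0:I, P1:I, P2:M(50) | bus: BusUpgr
[17] P2: store L4 := 84 | P0:I, P1:I, P2:M(84) | bus: none
[18] P2: load  L4 | P0:I, P1:I, P2:M(84) | bus: none
[19] P0: load  L0 | P0:S(79), P1:I, P2:S(79) | bus: BusRd,Flush
[20] P0: load  L4 | P0:S(84), P1:I, P2:S(84) | bus: BusRd,Flush
[21] P2: store L4 := 64 | P0:I, P1:I, P2:M(64) | bus: BusUpgr
[22] P1: store L3 := 96 | P0:I, P1:M(96), P2:I | bus: none
[23] P1: load  L3 | P0:I, P1:M(96), P2:I | bus: none
[24] P0: load  L4 | P0:S(64), P1:I, P2:S(64) | bus: BusRd,Flush
[25] P2: load  L4 | P0:S(64), P1:I, P2:S(64) | bus: none
[26] P0: load  L6 | P0:M(45), P1:I, P2:I | bus: none
[27] P1: store L4 := 85 | P0:I, P1:M(85), P2:I | bus: BusRdX
[28] P1: load  L7 | P0:I, P1:E(50), P2:I | bus: BusRd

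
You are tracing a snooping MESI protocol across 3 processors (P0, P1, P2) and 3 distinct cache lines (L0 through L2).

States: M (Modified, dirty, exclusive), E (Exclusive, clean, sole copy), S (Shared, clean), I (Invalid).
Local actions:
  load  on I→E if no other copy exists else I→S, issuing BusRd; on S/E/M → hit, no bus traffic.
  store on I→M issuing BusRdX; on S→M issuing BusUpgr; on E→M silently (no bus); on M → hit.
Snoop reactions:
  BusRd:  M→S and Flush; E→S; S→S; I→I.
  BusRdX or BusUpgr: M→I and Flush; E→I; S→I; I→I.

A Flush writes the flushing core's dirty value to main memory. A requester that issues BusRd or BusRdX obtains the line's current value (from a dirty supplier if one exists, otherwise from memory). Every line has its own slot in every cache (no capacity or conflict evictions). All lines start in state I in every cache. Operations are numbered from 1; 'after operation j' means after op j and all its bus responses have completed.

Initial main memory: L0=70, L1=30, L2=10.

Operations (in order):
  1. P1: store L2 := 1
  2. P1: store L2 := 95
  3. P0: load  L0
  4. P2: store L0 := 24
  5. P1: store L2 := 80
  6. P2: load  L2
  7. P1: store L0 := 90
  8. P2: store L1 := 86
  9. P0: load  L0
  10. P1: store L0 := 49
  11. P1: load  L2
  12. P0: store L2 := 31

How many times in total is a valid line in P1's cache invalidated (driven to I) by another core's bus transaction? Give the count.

[1] P1: store L2 := 1 | P0:I, P1:M(1), P2:I | bus: BusRdX
[2] P1: store L2 := 95 | P0:I, P1:M(95), P2:I | bus: none
[3] P0: load  L0 | P0:E(70), P1:I, P2:I | bus: BusRd
[4] P2: store L0 := 24 | P0:I, P1:I, P2:M(24) | bus: BusRdX
[5] P1: store L2 := 80 | P0:I, P1:M(80), P2:I | bus: none
[6] P2: load  L2 | P0:I, P1:S(80), P2:S(80) | bus: BusRd,Flush
[7] P1: store L0 := 90 | P0:I, P1:M(90), P2:I | bus: BusRdX,Flush
[8] P2: store L1 := 86 | P0:I, P1:I, P2:M(86) | bus: BusRdX
[9] P0: load  L0 | P0:S(90), P1:S(90), P2:I | bus: BusRd,Flush
[10] P1: store L0 := 49 | P0:I, P1:M(49), P2:I | bus: BusUpgr
[11] P1: load  L2 | P0:I, P1:S(80), P2:S(80) | bus: none
[12] P0: store L2 := 31 | P0:M(31), P1:I, P2:I | bus: BusRdX

invalidations = 1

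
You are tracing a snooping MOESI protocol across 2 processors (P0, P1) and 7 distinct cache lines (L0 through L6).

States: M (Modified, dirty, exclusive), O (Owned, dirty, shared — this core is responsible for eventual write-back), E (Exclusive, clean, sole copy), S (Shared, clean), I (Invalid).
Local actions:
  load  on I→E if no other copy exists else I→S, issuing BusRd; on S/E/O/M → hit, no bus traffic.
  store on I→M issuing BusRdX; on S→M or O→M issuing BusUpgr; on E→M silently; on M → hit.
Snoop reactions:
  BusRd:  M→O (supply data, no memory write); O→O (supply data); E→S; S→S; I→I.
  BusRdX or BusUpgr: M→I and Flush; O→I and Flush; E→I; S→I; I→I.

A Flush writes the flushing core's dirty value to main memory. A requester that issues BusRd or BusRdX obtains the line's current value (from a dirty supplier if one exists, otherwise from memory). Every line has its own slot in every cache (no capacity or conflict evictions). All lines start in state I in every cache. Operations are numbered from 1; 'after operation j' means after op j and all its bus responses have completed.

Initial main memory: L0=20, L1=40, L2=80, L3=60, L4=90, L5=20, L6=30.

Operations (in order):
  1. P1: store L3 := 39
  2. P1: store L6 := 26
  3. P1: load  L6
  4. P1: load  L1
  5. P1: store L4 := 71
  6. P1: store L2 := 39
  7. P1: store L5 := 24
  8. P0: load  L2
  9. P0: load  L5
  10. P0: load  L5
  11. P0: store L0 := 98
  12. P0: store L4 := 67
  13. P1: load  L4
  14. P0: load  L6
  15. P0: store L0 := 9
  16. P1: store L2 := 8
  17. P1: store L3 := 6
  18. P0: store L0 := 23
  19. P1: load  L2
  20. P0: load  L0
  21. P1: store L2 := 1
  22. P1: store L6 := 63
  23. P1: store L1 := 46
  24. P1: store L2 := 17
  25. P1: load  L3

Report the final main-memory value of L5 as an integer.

memory[L5] = 20

  op1 P1: store L3 := 39 → I/M on L3; bus BusRdX; mem=60
  op2 P1: store L6 := 26 → I/M on L6; bus BusRdX; mem=30
  op3 P1: load  L6 → I/M on L6; bus (none); mem=30
  op4 P1: load  L1 → I/E on L1; bus BusRd; mem=40
  op5 P1: store L4 := 71 → I/M on L4; bus BusRdX; mem=90
  op6 P1: store L2 := 39 → I/M on L2; bus BusRdX; mem=80
  op7 P1: store L5 := 24 → I/M on L5; bus BusRdX; mem=20
  op8 P0: load  L2 → S/O on L2; bus BusRd; mem=80
  op9 P0: load  L5 → S/O on L5; bus BusRd; mem=20
  op10 P0: load  L5 → S/O on L5; bus (none); mem=20
  op11 P0: store L0 := 98 → M/I on L0; bus BusRdX; mem=20
  op12 P0: store L4 := 67 → M/I on L4; bus BusRdX Flush; mem=71
  op13 P1: load  L4 → O/S on L4; bus BusRd; mem=71
  op14 P0: load  L6 → S/O on L6; bus BusRd; mem=30
  op15 P0: store L0 := 9 → M/I on L0; bus (none); mem=20
  op16 P1: store L2 := 8 → I/M on L2; bus BusUpgr; mem=80
  op17 P1: store L3 := 6 → I/M on L3; bus (none); mem=60
  op18 P0: store L0 := 23 → M/I on L0; bus (none); mem=20
  op19 P1: load  L2 → I/M on L2; bus (none); mem=80
  op20 P0: load  L0 → M/I on L0; bus (none); mem=20
  op21 P1: store L2 := 1 → I/M on L2; bus (none); mem=80
  op22 P1: store L6 := 63 → I/M on L6; bus BusUpgr; mem=30
  op23 P1: store L1 := 46 → I/M on L1; bus (none); mem=40
  op24 P1: store L2 := 17 → I/M on L2; bus (none); mem=80
  op25 P1: load  L3 → I/M on L3; bus (none); mem=60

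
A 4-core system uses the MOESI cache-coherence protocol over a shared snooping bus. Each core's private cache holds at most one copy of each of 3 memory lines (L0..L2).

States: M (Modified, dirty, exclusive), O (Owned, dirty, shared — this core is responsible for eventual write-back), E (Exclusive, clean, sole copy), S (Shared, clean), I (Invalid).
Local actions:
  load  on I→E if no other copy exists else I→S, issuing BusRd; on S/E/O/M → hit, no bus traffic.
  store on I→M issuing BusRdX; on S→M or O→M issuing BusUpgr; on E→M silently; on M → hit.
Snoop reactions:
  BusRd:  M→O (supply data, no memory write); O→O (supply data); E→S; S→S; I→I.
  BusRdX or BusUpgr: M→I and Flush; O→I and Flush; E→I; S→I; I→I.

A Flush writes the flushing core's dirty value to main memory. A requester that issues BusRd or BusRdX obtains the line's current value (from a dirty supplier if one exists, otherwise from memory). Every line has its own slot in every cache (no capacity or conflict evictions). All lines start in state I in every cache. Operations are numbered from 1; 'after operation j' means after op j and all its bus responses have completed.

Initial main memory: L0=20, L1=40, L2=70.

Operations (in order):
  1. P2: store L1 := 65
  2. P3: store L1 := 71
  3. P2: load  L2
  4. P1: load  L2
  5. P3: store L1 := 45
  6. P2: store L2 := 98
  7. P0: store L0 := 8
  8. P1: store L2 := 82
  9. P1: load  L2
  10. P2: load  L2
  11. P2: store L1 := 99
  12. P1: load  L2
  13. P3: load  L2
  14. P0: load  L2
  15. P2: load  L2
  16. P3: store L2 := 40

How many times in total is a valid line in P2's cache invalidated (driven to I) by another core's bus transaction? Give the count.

1. P2: store L1 := 65  bus=[BusRdX]  L1: P0=I P1=I P2=M P3=I  mem[L1]=40
2. P3: store L1 := 71  bus=[BusRdX,Flush]  L1: P0=I P1=I P2=I P3=M  mem[L1]=65
3. P2: load  L2  bus=[BusRd]  L2: P0=I P1=I P2=E P3=I  mem[L2]=70
4. P1: load  L2  bus=[BusRd]  L2: P0=I P1=S P2=S P3=I  mem[L2]=70
5. P3: store L1 := 45  bus=[-]  L1: P0=I P1=I P2=I P3=M  mem[L1]=65
6. P2: store L2 := 98  bus=[BusUpgr]  L2: P0=I P1=I P2=M P3=I  mem[L2]=70
7. P0: store L0 := 8  bus=[BusRdX]  L0: P0=M P1=I P2=I P3=I  mem[L0]=20
8. P1: store L2 := 82  bus=[BusRdX,Flush]  L2: P0=I P1=M P2=I P3=I  mem[L2]=98
9. P1: load  L2  bus=[-]  L2: P0=I P1=M P2=I P3=I  mem[L2]=98
10. P2: load  L2  bus=[BusRd]  L2: P0=I P1=O P2=S P3=I  mem[L2]=98
11. P2: store L1 := 99  bus=[BusRdX,Flush]  L1: P0=I P1=I P2=M P3=I  mem[L1]=45
12. P1: load  L2  bus=[-]  L2: P0=I P1=O P2=S P3=I  mem[L2]=98
13. P3: load  L2  bus=[BusRd]  L2: P0=I P1=O P2=S P3=S  mem[L2]=98
14. P0: load  L2  bus=[BusRd]  L2: P0=S P1=O P2=S P3=S  mem[L2]=98
15. P2: load  L2  bus=[-]  L2: P0=S P1=O P2=S P3=S  mem[L2]=98
16. P3: store L2 := 40  bus=[BusUpgr,Flush]  L2: P0=I P1=I P2=I P3=M  mem[L2]=82

invalidations = 3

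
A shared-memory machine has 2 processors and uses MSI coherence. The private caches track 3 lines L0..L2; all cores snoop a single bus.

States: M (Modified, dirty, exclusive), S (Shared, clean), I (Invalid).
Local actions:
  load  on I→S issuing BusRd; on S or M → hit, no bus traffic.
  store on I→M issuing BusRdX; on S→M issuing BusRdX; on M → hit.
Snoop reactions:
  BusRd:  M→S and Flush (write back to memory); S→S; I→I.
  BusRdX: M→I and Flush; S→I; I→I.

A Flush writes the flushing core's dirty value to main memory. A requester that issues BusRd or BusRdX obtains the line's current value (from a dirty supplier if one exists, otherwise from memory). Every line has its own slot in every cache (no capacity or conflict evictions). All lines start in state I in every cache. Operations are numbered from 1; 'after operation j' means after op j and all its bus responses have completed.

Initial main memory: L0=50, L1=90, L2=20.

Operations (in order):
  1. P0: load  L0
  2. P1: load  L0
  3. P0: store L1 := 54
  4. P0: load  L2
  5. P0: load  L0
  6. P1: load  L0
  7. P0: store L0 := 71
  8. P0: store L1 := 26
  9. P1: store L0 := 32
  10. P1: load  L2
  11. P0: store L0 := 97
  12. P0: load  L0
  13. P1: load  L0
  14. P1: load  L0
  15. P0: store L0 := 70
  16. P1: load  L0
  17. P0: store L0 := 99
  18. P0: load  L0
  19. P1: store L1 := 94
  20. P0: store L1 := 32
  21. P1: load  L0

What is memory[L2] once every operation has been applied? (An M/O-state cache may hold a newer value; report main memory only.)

[1] P0: load  L0 | P0:S(50), P1:I | bus: BusRd
[2] P1: load  L0 | P0:S(50), P1:S(50) | bus: BusRd
[3] P0: store L1 := 54 | P0:M(54), P1:I | bus: BusRdX
[4] P0: load  L2 | P0:S(20), P1:I | bus: BusRd
[5] P0: load  L0 | P0:S(50), P1:S(50) | bus: none
[6] P1: load  L0 | P0:S(50), P1:S(50) | bus: none
[7] P0: store L0 := 71 | P0:M(71), P1:I | bus: BusRdX
[8] P0: store L1 := 26 | P0:M(26), P1:I | bus: none
[9] P1: store L0 := 32 | P0:I, P1:M(32) | bus: BusRdX,Flush
[10] P1: load  L2 | P0:S(20), P1:S(20) | bus: BusRd
[11] P0: store L0 := 97 | P0:M(97), P1:I | bus: BusRdX,Flush
[12] P0: load  L0 | P0:M(97), P1:I | bus: none
[13] P1: load  L0 | P0:S(97), P1:S(97) | bus: BusRd,Flush
[14] P1: load  L0 | P0:S(97), P1:S(97) | bus: none
[15] P0: store L0 := 70 | P0:M(70), P1:I | bus: BusRdX
[16] P1: load  L0 | P0:S(70), P1:S(70) | bus: BusRd,Flush
[17] P0: store L0 := 99 | P0:M(99), P1:I | bus: BusRdX
[18] P0: load  L0 | P0:M(99), P1:I | bus: none
[19] P1: store L1 := 94 | P0:I, P1:M(94) | bus: BusRdX,Flush
[20] P0: store L1 := 32 | P0:M(32), P1:I | bus: BusRdX,Flush
[21] P1: load  L0 | P0:S(99), P1:S(99) | bus: BusRd,Flush

memory[L2] = 20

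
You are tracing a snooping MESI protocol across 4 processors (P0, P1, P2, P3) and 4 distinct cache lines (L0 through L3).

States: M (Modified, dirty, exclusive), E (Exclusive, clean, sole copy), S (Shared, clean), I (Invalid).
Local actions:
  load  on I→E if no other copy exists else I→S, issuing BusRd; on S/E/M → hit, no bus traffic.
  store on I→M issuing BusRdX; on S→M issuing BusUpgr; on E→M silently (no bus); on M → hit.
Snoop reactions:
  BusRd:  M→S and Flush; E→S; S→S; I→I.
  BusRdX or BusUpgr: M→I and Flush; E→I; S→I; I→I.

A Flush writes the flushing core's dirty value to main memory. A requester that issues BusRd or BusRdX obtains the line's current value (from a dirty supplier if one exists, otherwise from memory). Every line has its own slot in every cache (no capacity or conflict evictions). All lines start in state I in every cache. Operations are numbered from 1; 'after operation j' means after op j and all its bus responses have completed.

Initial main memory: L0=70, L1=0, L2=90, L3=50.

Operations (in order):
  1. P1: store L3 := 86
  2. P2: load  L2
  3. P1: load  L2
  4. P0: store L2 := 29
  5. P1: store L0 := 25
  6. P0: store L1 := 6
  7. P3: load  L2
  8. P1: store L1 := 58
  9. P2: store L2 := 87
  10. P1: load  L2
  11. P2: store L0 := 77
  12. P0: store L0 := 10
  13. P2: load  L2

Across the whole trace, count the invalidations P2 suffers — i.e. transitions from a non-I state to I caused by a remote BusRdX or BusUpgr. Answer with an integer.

invalidations = 2

1. P1: store L3 := 86  bus=[BusRdX]  L3: P0=I P1=M P2=I P3=I  mem[L3]=50
2. P2: load  L2  bus=[BusRd]  L2: P0=I P1=I P2=E P3=I  mem[L2]=90
3. P1: load  L2  bus=[BusRd]  L2: P0=I P1=S P2=S P3=I  mem[L2]=90
4. P0: store L2 := 29  bus=[BusRdX]  L2: P0=M P1=I P2=I P3=I  mem[L2]=90
5. P1: store L0 := 25  bus=[BusRdX]  L0: P0=I P1=M P2=I P3=I  mem[L0]=70
6. P0: store L1 := 6  bus=[BusRdX]  L1: P0=M P1=I P2=I P3=I  mem[L1]=0
7. P3: load  L2  bus=[BusRd,Flush]  L2: P0=S P1=I P2=I P3=S  mem[L2]=29
8. P1: store L1 := 58  bus=[BusRdX,Flush]  L1: P0=I P1=M P2=I P3=I  mem[L1]=6
9. P2: store L2 := 87  bus=[BusRdX]  L2: P0=I P1=I P2=M P3=I  mem[L2]=29
10. P1: load  L2  bus=[BusRd,Flush]  L2: P0=I P1=S P2=S P3=I  mem[L2]=87
11. P2: store L0 := 77  bus=[BusRdX,Flush]  L0: P0=I P1=I P2=M P3=I  mem[L0]=25
12. P0: store L0 := 10  bus=[BusRdX,Flush]  L0: P0=M P1=I P2=I P3=I  mem[L0]=77
13. P2: load  L2  bus=[-]  L2: P0=I P1=S P2=S P3=I  mem[L2]=87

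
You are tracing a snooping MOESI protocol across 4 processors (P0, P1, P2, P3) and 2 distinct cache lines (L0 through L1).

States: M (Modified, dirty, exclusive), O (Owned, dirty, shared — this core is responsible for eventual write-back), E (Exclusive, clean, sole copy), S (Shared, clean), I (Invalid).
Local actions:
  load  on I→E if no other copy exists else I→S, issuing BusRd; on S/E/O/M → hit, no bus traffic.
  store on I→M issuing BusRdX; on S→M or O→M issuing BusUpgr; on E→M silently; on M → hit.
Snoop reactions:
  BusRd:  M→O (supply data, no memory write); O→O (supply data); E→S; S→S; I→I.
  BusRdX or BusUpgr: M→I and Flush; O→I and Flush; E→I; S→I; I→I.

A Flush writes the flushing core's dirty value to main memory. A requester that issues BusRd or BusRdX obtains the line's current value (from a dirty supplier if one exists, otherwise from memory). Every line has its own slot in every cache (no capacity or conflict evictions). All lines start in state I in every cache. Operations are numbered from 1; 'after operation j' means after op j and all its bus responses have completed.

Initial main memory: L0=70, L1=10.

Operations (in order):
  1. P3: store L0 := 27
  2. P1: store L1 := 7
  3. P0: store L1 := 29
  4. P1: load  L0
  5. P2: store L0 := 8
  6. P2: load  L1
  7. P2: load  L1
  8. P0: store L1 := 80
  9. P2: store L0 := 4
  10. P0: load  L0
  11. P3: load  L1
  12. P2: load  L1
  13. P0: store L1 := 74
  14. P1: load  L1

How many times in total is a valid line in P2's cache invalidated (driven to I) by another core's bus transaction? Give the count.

invalidations = 2

[1] P3: store L0 := 27 | P0:I, P1:I, P2:I, P3:M(27) | bus: BusRdX
[2] P1: store L1 := 7 | P0:I, P1:M(7), P2:I, P3:I | bus: BusRdX
[3] P0: store L1 := 29 | P0:M(29), P1:I, P2:I, P3:I | bus: BusRdX,Flush
[4] P1: load  L0 | P0:I, P1:S(27), P2:I, P3:O(27) | bus: BusRd
[5] P2: store L0 := 8 | P0:I, P1:I, P2:M(8), P3:I | bus: BusRdX,Flush
[6] P2: load  L1 | P0:O(29), P1:I, P2:S(29), P3:I | bus: BusRd
[7] P2: load  L1 | P0:O(29), P1:I, P2:S(29), P3:I | bus: none
[8] P0: store L1 := 80 | P0:M(80), P1:I, P2:I, P3:I | bus: BusUpgr
[9] P2: store L0 := 4 | P0:I, P1:I, P2:M(4), P3:I | bus: none
[10] P0: load  L0 | P0:S(4), P1:I, P2:O(4), P3:I | bus: BusRd
[11] P3: load  L1 | P0:O(80), P1:I, P2:I, P3:S(80) | bus: BusRd
[12] P2: load  L1 | P0:O(80), P1:I, P2:S(80), P3:S(80) | bus: BusRd
[13] P0: store L1 := 74 | P0:M(74), P1:I, P2:I, P3:I | bus: BusUpgr
[14] P1: load  L1 | P0:O(74), P1:S(74), P2:I, P3:I | bus: BusRd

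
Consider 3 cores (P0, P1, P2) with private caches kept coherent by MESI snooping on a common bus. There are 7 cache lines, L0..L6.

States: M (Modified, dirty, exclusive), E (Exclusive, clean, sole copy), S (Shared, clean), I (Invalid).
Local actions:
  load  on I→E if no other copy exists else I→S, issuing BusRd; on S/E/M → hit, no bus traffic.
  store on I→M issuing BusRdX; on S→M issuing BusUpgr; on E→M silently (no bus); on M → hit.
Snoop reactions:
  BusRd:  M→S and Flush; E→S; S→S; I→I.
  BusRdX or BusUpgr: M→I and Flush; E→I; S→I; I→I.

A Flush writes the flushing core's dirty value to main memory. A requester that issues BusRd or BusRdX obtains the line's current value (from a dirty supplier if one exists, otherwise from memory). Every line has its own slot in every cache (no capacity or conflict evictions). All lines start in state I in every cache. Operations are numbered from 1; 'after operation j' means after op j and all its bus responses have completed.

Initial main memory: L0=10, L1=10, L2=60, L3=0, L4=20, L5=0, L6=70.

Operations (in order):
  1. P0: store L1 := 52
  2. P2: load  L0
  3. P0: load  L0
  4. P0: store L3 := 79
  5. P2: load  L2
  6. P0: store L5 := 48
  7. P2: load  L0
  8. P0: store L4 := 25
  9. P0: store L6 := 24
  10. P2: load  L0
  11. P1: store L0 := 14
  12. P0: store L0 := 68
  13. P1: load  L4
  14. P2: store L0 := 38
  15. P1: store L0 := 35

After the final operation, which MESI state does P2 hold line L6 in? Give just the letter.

state = I

  op1 P0: store L1 := 52 → M/I/I on L1; bus BusRdX; mem=10
  op2 P2: load  L0 → I/I/E on L0; bus BusRd; mem=10
  op3 P0: load  L0 → S/I/S on L0; bus BusRd; mem=10
  op4 P0: store L3 := 79 → M/I/I on L3; bus BusRdX; mem=0
  op5 P2: load  L2 → I/I/E on L2; bus BusRd; mem=60
  op6 P0: store L5 := 48 → M/I/I on L5; bus BusRdX; mem=0
  op7 P2: load  L0 → S/I/S on L0; bus (none); mem=10
  op8 P0: store L4 := 25 → M/I/I on L4; bus BusRdX; mem=20
  op9 P0: store L6 := 24 → M/I/I on L6; bus BusRdX; mem=70
  op10 P2: load  L0 → S/I/S on L0; bus (none); mem=10
  op11 P1: store L0 := 14 → I/M/I on L0; bus BusRdX; mem=10
  op12 P0: store L0 := 68 → M/I/I on L0; bus BusRdX Flush; mem=14
  op13 P1: load  L4 → S/S/I on L4; bus BusRd Flush; mem=25
  op14 P2: store L0 := 38 → I/I/M on L0; bus BusRdX Flush; mem=68
  op15 P1: store L0 := 35 → I/M/I on L0; bus BusRdX Flush; mem=38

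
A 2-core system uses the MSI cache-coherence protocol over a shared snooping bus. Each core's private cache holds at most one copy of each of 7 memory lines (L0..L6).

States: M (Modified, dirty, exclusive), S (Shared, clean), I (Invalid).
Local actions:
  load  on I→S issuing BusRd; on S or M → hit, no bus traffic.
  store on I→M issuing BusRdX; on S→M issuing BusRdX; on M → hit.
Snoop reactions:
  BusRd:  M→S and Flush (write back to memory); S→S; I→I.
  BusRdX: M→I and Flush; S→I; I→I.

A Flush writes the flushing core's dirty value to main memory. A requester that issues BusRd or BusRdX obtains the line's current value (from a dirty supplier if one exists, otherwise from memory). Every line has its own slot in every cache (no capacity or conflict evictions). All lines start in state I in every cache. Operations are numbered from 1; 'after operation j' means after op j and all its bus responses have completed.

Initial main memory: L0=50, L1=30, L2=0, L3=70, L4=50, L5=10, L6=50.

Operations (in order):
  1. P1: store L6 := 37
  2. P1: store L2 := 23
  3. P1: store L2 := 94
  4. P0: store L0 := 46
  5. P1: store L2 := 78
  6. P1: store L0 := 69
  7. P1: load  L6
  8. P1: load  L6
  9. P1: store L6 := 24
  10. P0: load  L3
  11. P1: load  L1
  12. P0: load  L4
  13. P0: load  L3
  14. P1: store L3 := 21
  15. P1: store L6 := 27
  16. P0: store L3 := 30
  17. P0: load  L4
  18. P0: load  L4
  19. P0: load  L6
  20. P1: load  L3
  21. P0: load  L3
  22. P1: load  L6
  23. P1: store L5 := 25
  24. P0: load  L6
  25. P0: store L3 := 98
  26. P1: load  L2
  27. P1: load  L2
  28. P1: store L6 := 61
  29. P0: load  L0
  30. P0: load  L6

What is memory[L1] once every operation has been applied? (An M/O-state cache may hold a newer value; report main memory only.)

memory[L1] = 30

1. P1: store L6 := 37  bus=[BusRdX]  L6: P0=I P1=M  mem[L6]=50
2. P1: store L2 := 23  bus=[BusRdX]  L2: P0=I P1=M  mem[L2]=0
3. P1: store L2 := 94  bus=[-]  L2: P0=I P1=M  mem[L2]=0
4. P0: store L0 := 46  bus=[BusRdX]  L0: P0=M P1=I  mem[L0]=50
5. P1: store L2 := 78  bus=[-]  L2: P0=I P1=M  mem[L2]=0
6. P1: store L0 := 69  bus=[BusRdX,Flush]  L0: P0=I P1=M  mem[L0]=46
7. P1: load  L6  bus=[-]  L6: P0=I P1=M  mem[L6]=50
8. P1: load  L6  bus=[-]  L6: P0=I P1=M  mem[L6]=50
9. P1: store L6 := 24  bus=[-]  L6: P0=I P1=M  mem[L6]=50
10. P0: load  L3  bus=[BusRd]  L3: P0=S P1=I  mem[L3]=70
11. P1: load  L1  bus=[BusRd]  L1: P0=I P1=S  mem[L1]=30
12. P0: load  L4  bus=[BusRd]  L4: P0=S P1=I  mem[L4]=50
13. P0: load  L3  bus=[-]  L3: P0=S P1=I  mem[L3]=70
14. P1: store L3 := 21  bus=[BusRdX]  L3: P0=I P1=M  mem[L3]=70
15. P1: store L6 := 27  bus=[-]  L6: P0=I P1=M  mem[L6]=50
16. P0: store L3 := 30  bus=[BusRdX,Flush]  L3: P0=M P1=I  mem[L3]=21
17. P0: load  L4  bus=[-]  L4: P0=S P1=I  mem[L4]=50
18. P0: load  L4  bus=[-]  L4: P0=S P1=I  mem[L4]=50
19. P0: load  L6  bus=[BusRd,Flush]  L6: P0=S P1=S  mem[L6]=27
20. P1: load  L3  bus=[BusRd,Flush]  L3: P0=S P1=S  mem[L3]=30
21. P0: load  L3  bus=[-]  L3: P0=S P1=S  mem[L3]=30
22. P1: load  L6  bus=[-]  L6: P0=S P1=S  mem[L6]=27
23. P1: store L5 := 25  bus=[BusRdX]  L5: P0=I P1=M  mem[L5]=10
24. P0: load  L6  bus=[-]  L6: P0=S P1=S  mem[L6]=27
25. P0: store L3 := 98  bus=[BusRdX]  L3: P0=M P1=I  mem[L3]=30
26. P1: load  L2  bus=[-]  L2: P0=I P1=M  mem[L2]=0
27. P1: load  L2  bus=[-]  L2: P0=I P1=M  mem[L2]=0
28. P1: store L6 := 61  bus=[BusRdX]  L6: P0=I P1=M  mem[L6]=27
29. P0: load  L0  bus=[BusRd,Flush]  L0: P0=S P1=S  mem[L0]=69
30. P0: load  L6  bus=[BusRd,Flush]  L6: P0=S P1=S  mem[L6]=61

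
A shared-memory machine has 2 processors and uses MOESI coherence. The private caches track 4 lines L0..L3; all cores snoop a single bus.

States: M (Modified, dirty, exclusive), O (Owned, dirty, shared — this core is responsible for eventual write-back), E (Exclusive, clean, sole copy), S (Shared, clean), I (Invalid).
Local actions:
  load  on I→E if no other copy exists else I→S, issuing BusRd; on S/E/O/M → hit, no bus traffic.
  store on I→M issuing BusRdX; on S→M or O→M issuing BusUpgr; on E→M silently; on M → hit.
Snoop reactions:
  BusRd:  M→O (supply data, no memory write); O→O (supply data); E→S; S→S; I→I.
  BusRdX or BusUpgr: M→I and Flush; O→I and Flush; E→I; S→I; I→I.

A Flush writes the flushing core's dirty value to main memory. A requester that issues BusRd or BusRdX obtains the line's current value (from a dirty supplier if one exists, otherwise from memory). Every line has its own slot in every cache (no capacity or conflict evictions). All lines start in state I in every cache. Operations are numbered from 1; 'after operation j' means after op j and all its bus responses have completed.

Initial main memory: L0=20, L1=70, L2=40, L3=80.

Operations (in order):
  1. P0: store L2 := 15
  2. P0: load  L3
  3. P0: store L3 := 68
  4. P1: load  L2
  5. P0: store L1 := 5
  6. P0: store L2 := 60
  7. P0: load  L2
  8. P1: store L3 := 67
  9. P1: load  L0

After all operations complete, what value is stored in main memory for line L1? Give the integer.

memory[L1] = 70

step 1: P0: store L2 := 15  ⟶  MI  (L2)  txn=BusRdX  M[L2]=40
step 2: P0: load  L3  ⟶  EI  (L3)  txn=BusRd  M[L3]=80
step 3: P0: store L3 := 68  ⟶  MI  (L3)  txn=∅  M[L3]=80
step 4: P1: load  L2  ⟶  OS  (L2)  txn=BusRd  M[L2]=40
step 5: P0: store L1 := 5  ⟶  MI  (L1)  txn=BusRdX  M[L1]=70
step 6: P0: store L2 := 60  ⟶  MI  (L2)  txn=BusUpgr  M[L2]=40
step 7: P0: load  L2  ⟶  MI  (L2)  txn=∅  M[L2]=40
step 8: P1: store L3 := 67  ⟶  IM  (L3)  txn=BusRdX+Flush  M[L3]=68
step 9: P1: load  L0  ⟶  IE  (L0)  txn=BusRd  M[L0]=20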